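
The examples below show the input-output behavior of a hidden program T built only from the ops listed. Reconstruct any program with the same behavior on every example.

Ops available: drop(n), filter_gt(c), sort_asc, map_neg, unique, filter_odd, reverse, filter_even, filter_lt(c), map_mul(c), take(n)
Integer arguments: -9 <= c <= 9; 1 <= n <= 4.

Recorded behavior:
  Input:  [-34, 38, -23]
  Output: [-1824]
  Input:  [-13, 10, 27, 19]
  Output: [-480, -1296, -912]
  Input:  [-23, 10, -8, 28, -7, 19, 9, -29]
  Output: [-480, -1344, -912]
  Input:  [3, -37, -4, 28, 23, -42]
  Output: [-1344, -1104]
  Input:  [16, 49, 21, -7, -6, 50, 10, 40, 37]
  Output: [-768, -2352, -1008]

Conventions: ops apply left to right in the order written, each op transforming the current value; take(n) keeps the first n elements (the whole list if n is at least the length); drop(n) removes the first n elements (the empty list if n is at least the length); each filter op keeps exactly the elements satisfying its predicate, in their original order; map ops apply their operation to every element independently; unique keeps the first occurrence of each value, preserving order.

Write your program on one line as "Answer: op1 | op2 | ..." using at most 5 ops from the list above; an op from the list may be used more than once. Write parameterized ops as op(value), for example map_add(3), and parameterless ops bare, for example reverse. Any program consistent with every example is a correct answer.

filter_gt(5) | map_mul(8) | take(3) | map_mul(-6)

Check, running the answer program on each example:
  [-34, 38, -23] -> [38] -> [304] -> [304] -> [-1824]
  [-13, 10, 27, 19] -> [10, 27, 19] -> [80, 216, 152] -> [80, 216, 152] -> [-480, -1296, -912]
  [-23, 10, -8, 28, -7, 19, 9, -29] -> [10, 28, 19, 9] -> [80, 224, 152, 72] -> [80, 224, 152] -> [-480, -1344, -912]
  [3, -37, -4, 28, 23, -42] -> [28, 23] -> [224, 184] -> [224, 184] -> [-1344, -1104]
  [16, 49, 21, -7, -6, 50, 10, 40, 37] -> [16, 49, 21, 50, 10, 40, 37] -> [128, 392, 168, 400, 80, 320, 296] -> [128, 392, 168] -> [-768, -2352, -1008]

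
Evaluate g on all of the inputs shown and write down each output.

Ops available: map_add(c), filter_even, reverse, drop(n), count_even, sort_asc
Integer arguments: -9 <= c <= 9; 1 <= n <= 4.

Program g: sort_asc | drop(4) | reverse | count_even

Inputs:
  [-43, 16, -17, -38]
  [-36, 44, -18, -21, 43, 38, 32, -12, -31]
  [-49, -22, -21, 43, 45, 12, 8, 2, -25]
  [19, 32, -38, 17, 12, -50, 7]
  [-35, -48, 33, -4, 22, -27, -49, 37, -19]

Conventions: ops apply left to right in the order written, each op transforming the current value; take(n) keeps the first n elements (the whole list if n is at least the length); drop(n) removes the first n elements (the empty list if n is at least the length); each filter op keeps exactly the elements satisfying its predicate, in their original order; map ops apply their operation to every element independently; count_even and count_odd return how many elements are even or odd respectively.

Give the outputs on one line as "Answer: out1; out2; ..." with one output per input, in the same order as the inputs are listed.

Execution, op by op:
  [-43, 16, -17, -38] -> [-43, -38, -17, 16] -> [] -> [] -> 0
  [-36, 44, -18, -21, 43, 38, 32, -12, -31] -> [-36, -31, -21, -18, -12, 32, 38, 43, 44] -> [-12, 32, 38, 43, 44] -> [44, 43, 38, 32, -12] -> 4
  [-49, -22, -21, 43, 45, 12, 8, 2, -25] -> [-49, -25, -22, -21, 2, 8, 12, 43, 45] -> [2, 8, 12, 43, 45] -> [45, 43, 12, 8, 2] -> 3
  [19, 32, -38, 17, 12, -50, 7] -> [-50, -38, 7, 12, 17, 19, 32] -> [17, 19, 32] -> [32, 19, 17] -> 1
  [-35, -48, 33, -4, 22, -27, -49, 37, -19] -> [-49, -48, -35, -27, -19, -4, 22, 33, 37] -> [-19, -4, 22, 33, 37] -> [37, 33, 22, -4, -19] -> 2

0; 4; 3; 1; 2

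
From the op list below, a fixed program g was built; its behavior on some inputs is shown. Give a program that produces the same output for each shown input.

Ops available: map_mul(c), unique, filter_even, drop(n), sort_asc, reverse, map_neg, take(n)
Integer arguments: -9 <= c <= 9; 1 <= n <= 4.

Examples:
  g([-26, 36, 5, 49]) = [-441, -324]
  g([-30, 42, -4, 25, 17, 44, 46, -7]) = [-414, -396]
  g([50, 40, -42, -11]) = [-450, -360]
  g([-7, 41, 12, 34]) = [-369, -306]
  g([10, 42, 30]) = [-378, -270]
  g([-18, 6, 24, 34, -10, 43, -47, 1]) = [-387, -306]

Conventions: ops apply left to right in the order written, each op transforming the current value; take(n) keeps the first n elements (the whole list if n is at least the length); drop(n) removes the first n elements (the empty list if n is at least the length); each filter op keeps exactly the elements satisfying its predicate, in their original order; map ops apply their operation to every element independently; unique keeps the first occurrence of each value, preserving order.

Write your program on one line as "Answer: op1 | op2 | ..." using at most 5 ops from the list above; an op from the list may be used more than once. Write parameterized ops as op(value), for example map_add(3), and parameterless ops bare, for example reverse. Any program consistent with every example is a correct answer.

sort_asc | reverse | map_mul(-9) | take(2)

Check, running the answer program on each example:
  [-26, 36, 5, 49] -> [-26, 5, 36, 49] -> [49, 36, 5, -26] -> [-441, -324, -45, 234] -> [-441, -324]
  [-30, 42, -4, 25, 17, 44, 46, -7] -> [-30, -7, -4, 17, 25, 42, 44, 46] -> [46, 44, 42, 25, 17, -4, -7, -30] -> [-414, -396, -378, -225, -153, 36, 63, 270] -> [-414, -396]
  [50, 40, -42, -11] -> [-42, -11, 40, 50] -> [50, 40, -11, -42] -> [-450, -360, 99, 378] -> [-450, -360]
  [-7, 41, 12, 34] -> [-7, 12, 34, 41] -> [41, 34, 12, -7] -> [-369, -306, -108, 63] -> [-369, -306]
  [10, 42, 30] -> [10, 30, 42] -> [42, 30, 10] -> [-378, -270, -90] -> [-378, -270]
  [-18, 6, 24, 34, -10, 43, -47, 1] -> [-47, -18, -10, 1, 6, 24, 34, 43] -> [43, 34, 24, 6, 1, -10, -18, -47] -> [-387, -306, -216, -54, -9, 90, 162, 423] -> [-387, -306]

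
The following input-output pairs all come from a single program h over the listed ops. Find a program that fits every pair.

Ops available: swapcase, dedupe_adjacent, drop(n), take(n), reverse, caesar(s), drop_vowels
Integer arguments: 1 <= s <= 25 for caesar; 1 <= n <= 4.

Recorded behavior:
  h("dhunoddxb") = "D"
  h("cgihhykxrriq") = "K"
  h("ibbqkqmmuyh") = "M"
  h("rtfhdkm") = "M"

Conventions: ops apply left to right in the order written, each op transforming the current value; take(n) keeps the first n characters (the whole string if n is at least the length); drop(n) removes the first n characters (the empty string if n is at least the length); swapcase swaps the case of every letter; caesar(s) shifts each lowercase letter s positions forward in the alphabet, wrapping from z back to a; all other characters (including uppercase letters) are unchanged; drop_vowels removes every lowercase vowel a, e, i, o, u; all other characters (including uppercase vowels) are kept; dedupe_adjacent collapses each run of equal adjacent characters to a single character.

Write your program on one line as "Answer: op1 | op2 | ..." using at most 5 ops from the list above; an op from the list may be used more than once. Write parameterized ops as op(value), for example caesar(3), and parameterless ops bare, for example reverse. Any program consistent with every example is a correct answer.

drop(2) | drop(2) | swapcase | take(3) | drop(2)

Check, running the answer program on each example:
  "dhunoddxb" -> "unoddxb" -> "oddxb" -> "ODDXB" -> "ODD" -> "D"
  "cgihhykxrriq" -> "ihhykxrriq" -> "hykxrriq" -> "HYKXRRIQ" -> "HYK" -> "K"
  "ibbqkqmmuyh" -> "bqkqmmuyh" -> "kqmmuyh" -> "KQMMUYH" -> "KQM" -> "M"
  "rtfhdkm" -> "fhdkm" -> "dkm" -> "DKM" -> "DKM" -> "M"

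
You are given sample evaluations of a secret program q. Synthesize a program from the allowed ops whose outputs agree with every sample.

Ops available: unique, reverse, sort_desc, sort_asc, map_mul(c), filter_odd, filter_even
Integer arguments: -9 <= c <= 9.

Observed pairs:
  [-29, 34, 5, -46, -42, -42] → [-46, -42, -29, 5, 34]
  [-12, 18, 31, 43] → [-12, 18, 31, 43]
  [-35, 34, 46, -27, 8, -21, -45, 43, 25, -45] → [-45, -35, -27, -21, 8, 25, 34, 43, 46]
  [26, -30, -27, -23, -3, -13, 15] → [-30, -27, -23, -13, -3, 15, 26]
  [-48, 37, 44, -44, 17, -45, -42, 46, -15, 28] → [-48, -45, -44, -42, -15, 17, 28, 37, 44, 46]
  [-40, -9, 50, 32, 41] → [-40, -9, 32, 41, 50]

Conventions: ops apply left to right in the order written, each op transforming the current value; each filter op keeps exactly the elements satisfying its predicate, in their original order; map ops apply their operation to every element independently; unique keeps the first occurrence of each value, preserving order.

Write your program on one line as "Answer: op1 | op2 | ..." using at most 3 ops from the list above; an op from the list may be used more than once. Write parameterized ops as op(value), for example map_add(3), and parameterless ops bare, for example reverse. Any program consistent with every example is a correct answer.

reverse | sort_asc | unique

Check, running the answer program on each example:
  [-29, 34, 5, -46, -42, -42] -> [-42, -42, -46, 5, 34, -29] -> [-46, -42, -42, -29, 5, 34] -> [-46, -42, -29, 5, 34]
  [-12, 18, 31, 43] -> [43, 31, 18, -12] -> [-12, 18, 31, 43] -> [-12, 18, 31, 43]
  [-35, 34, 46, -27, 8, -21, -45, 43, 25, -45] -> [-45, 25, 43, -45, -21, 8, -27, 46, 34, -35] -> [-45, -45, -35, -27, -21, 8, 25, 34, 43, 46] -> [-45, -35, -27, -21, 8, 25, 34, 43, 46]
  [26, -30, -27, -23, -3, -13, 15] -> [15, -13, -3, -23, -27, -30, 26] -> [-30, -27, -23, -13, -3, 15, 26] -> [-30, -27, -23, -13, -3, 15, 26]
  [-48, 37, 44, -44, 17, -45, -42, 46, -15, 28] -> [28, -15, 46, -42, -45, 17, -44, 44, 37, -48] -> [-48, -45, -44, -42, -15, 17, 28, 37, 44, 46] -> [-48, -45, -44, -42, -15, 17, 28, 37, 44, 46]
  [-40, -9, 50, 32, 41] -> [41, 32, 50, -9, -40] -> [-40, -9, 32, 41, 50] -> [-40, -9, 32, 41, 50]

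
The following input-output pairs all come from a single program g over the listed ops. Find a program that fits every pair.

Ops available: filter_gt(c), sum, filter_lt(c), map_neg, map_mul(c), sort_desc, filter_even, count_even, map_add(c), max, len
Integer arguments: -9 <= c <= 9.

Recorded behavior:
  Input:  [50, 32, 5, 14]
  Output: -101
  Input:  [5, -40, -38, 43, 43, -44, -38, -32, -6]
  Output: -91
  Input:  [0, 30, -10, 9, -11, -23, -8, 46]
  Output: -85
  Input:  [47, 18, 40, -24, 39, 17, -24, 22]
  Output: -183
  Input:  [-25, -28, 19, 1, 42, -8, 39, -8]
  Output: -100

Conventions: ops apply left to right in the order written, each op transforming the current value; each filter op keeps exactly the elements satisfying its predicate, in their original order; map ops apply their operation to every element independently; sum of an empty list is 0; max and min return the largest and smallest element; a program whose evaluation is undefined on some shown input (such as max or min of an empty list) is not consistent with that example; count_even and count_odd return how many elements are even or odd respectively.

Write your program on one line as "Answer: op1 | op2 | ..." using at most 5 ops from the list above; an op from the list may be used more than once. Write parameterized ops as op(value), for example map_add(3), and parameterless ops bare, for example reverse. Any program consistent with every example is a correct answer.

map_mul(-1) | filter_lt(1) | filter_lt(-2) | sum

Check, running the answer program on each example:
  [50, 32, 5, 14] -> [-50, -32, -5, -14] -> [-50, -32, -5, -14] -> [-50, -32, -5, -14] -> -101
  [5, -40, -38, 43, 43, -44, -38, -32, -6] -> [-5, 40, 38, -43, -43, 44, 38, 32, 6] -> [-5, -43, -43] -> [-5, -43, -43] -> -91
  [0, 30, -10, 9, -11, -23, -8, 46] -> [0, -30, 10, -9, 11, 23, 8, -46] -> [0, -30, -9, -46] -> [-30, -9, -46] -> -85
  [47, 18, 40, -24, 39, 17, -24, 22] -> [-47, -18, -40, 24, -39, -17, 24, -22] -> [-47, -18, -40, -39, -17, -22] -> [-47, -18, -40, -39, -17, -22] -> -183
  [-25, -28, 19, 1, 42, -8, 39, -8] -> [25, 28, -19, -1, -42, 8, -39, 8] -> [-19, -1, -42, -39] -> [-19, -42, -39] -> -100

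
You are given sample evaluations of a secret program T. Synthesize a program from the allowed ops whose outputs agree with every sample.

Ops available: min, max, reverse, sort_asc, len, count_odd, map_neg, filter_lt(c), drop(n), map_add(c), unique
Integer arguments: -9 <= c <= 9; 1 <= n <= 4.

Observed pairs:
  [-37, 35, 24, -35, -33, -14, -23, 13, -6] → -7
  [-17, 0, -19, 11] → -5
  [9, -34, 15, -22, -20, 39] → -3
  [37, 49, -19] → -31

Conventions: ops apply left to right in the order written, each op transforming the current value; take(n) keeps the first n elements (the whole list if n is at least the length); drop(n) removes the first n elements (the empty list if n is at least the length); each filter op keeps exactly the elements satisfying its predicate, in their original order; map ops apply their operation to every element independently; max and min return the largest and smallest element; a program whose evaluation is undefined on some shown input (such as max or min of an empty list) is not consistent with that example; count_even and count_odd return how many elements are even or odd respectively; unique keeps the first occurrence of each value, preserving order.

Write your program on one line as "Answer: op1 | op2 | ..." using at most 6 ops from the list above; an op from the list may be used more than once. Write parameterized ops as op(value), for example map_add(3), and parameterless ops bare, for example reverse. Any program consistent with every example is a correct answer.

map_add(-6) | map_neg | reverse | filter_lt(5) | max

Check, running the answer program on each example:
  [-37, 35, 24, -35, -33, -14, -23, 13, -6] -> [-43, 29, 18, -41, -39, -20, -29, 7, -12] -> [43, -29, -18, 41, 39, 20, 29, -7, 12] -> [12, -7, 29, 20, 39, 41, -18, -29, 43] -> [-7, -18, -29] -> -7
  [-17, 0, -19, 11] -> [-23, -6, -25, 5] -> [23, 6, 25, -5] -> [-5, 25, 6, 23] -> [-5] -> -5
  [9, -34, 15, -22, -20, 39] -> [3, -40, 9, -28, -26, 33] -> [-3, 40, -9, 28, 26, -33] -> [-33, 26, 28, -9, 40, -3] -> [-33, -9, -3] -> -3
  [37, 49, -19] -> [31, 43, -25] -> [-31, -43, 25] -> [25, -43, -31] -> [-43, -31] -> -31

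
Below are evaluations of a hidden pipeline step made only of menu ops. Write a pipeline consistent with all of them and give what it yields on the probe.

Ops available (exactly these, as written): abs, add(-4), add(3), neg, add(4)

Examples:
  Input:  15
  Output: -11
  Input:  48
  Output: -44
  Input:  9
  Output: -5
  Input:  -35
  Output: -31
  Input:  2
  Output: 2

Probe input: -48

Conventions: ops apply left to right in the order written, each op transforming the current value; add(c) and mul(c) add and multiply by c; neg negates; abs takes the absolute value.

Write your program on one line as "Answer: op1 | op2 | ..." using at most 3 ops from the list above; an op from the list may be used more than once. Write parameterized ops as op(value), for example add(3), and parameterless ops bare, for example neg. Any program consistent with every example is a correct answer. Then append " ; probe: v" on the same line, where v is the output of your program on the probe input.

abs | neg | add(4) ; probe: -44

Check, running the answer program on each example:
  15 -> 15 -> -15 -> -11
  48 -> 48 -> -48 -> -44
  9 -> 9 -> -9 -> -5
  -35 -> 35 -> -35 -> -31
  2 -> 2 -> -2 -> 2
  probe: -48 -> 48 -> -48 -> -44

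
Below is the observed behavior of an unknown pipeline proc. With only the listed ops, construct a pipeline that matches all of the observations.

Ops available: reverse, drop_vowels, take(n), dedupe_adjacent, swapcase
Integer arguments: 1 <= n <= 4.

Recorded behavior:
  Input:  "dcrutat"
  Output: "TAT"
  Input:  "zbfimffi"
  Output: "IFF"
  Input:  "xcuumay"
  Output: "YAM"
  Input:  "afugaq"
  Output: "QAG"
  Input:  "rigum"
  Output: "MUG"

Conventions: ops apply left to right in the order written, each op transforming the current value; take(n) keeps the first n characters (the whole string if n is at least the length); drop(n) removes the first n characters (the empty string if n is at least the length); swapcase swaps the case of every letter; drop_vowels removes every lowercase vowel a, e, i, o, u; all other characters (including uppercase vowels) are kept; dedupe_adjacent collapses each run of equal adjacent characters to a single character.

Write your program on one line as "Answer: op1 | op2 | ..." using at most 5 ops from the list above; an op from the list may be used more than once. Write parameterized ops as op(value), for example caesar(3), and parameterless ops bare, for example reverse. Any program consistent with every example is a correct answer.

swapcase | reverse | take(4) | take(3)

Check, running the answer program on each example:
  "dcrutat" -> "DCRUTAT" -> "TATURCD" -> "TATU" -> "TAT"
  "zbfimffi" -> "ZBFIMFFI" -> "IFFMIFBZ" -> "IFFM" -> "IFF"
  "xcuumay" -> "XCUUMAY" -> "YAMUUCX" -> "YAMU" -> "YAM"
  "afugaq" -> "AFUGAQ" -> "QAGUFA" -> "QAGU" -> "QAG"
  "rigum" -> "RIGUM" -> "MUGIR" -> "MUGI" -> "MUG"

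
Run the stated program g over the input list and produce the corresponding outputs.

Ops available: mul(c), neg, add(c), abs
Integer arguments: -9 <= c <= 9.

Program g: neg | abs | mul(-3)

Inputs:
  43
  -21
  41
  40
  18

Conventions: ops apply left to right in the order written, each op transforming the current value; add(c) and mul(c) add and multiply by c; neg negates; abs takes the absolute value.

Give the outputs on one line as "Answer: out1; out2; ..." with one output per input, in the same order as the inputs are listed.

-129; -63; -123; -120; -54

Execution, op by op:
  43 -> -43 -> 43 -> -129
  -21 -> 21 -> 21 -> -63
  41 -> -41 -> 41 -> -123
  40 -> -40 -> 40 -> -120
  18 -> -18 -> 18 -> -54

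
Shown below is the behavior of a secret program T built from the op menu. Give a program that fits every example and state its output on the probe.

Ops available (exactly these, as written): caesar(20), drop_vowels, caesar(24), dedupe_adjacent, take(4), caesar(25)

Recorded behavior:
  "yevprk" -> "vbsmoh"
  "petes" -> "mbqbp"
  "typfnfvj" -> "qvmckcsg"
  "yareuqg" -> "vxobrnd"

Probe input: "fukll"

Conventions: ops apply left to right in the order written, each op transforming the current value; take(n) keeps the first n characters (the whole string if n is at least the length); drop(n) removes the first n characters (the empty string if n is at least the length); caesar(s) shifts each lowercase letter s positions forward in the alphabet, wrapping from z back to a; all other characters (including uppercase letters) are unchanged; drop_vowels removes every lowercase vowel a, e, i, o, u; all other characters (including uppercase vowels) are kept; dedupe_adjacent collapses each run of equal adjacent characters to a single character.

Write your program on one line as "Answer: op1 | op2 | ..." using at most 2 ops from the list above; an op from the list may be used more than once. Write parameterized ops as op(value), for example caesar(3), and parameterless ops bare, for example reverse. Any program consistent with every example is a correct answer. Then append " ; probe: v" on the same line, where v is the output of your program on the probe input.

caesar(25) | caesar(24) ; probe: "crhii"

Check, running the answer program on each example:
  "yevprk" -> "xduoqj" -> "vbsmoh"
  "petes" -> "odsdr" -> "mbqbp"
  "typfnfvj" -> "sxoemeui" -> "qvmckcsg"
  "yareuqg" -> "xzqdtpf" -> "vxobrnd"
  probe: "fukll" -> "etjkk" -> "crhii"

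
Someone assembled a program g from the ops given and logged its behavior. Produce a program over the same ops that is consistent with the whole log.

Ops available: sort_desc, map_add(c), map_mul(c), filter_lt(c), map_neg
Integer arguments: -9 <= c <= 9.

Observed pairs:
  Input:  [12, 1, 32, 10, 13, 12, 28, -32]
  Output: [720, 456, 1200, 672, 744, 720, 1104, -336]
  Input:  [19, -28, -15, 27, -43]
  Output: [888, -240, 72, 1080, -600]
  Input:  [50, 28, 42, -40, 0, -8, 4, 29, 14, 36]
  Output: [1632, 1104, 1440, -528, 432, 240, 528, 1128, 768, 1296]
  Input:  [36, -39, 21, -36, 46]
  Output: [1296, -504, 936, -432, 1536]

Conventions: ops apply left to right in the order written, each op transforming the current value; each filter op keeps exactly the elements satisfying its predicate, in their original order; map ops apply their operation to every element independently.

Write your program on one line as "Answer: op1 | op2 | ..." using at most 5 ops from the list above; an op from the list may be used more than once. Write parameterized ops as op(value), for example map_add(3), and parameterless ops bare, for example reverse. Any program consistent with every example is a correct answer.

map_add(9) | map_add(8) | map_add(1) | map_mul(4) | map_mul(6)

Check, running the answer program on each example:
  [12, 1, 32, 10, 13, 12, 28, -32] -> [21, 10, 41, 19, 22, 21, 37, -23] -> [29, 18, 49, 27, 30, 29, 45, -15] -> [30, 19, 50, 28, 31, 30, 46, -14] -> [120, 76, 200, 112, 124, 120, 184, -56] -> [720, 456, 1200, 672, 744, 720, 1104, -336]
  [19, -28, -15, 27, -43] -> [28, -19, -6, 36, -34] -> [36, -11, 2, 44, -26] -> [37, -10, 3, 45, -25] -> [148, -40, 12, 180, -100] -> [888, -240, 72, 1080, -600]
  [50, 28, 42, -40, 0, -8, 4, 29, 14, 36] -> [59, 37, 51, -31, 9, 1, 13, 38, 23, 45] -> [67, 45, 59, -23, 17, 9, 21, 46, 31, 53] -> [68, 46, 60, -22, 18, 10, 22, 47, 32, 54] -> [272, 184, 240, -88, 72, 40, 88, 188, 128, 216] -> [1632, 1104, 1440, -528, 432, 240, 528, 1128, 768, 1296]
  [36, -39, 21, -36, 46] -> [45, -30, 30, -27, 55] -> [53, -22, 38, -19, 63] -> [54, -21, 39, -18, 64] -> [216, -84, 156, -72, 256] -> [1296, -504, 936, -432, 1536]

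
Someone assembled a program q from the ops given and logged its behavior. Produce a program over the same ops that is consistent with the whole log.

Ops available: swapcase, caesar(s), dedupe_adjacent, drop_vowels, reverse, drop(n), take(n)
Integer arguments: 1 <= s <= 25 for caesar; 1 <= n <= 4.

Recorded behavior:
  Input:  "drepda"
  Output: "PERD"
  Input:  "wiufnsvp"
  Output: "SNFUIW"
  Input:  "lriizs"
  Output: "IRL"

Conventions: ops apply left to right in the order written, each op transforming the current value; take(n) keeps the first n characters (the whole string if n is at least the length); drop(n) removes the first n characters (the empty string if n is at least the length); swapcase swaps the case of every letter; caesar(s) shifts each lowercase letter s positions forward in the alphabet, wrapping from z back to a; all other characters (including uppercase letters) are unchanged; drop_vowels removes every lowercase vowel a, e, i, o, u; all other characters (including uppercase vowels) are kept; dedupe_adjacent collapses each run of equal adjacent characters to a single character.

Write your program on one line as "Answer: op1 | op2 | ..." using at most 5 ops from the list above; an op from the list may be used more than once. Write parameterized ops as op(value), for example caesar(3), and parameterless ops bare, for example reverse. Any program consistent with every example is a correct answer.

dedupe_adjacent | reverse | drop(2) | swapcase

Check, running the answer program on each example:
  "drepda" -> "drepda" -> "adperd" -> "perd" -> "PERD"
  "wiufnsvp" -> "wiufnsvp" -> "pvsnfuiw" -> "snfuiw" -> "SNFUIW"
  "lriizs" -> "lrizs" -> "szirl" -> "irl" -> "IRL"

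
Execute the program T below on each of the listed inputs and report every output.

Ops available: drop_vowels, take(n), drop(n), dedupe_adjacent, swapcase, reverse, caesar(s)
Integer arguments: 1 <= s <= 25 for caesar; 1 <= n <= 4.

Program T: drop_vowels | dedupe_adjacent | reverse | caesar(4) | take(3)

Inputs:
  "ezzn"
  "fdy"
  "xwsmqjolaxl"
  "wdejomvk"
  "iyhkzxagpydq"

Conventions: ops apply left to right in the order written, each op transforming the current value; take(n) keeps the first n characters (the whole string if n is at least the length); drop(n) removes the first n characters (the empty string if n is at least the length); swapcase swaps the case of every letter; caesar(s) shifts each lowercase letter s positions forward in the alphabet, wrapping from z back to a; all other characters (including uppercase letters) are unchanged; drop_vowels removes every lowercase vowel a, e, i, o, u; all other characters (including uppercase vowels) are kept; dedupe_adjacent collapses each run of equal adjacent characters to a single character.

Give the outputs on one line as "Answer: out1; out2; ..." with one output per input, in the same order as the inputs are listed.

Execution, op by op:
  "ezzn" -> "zzn" -> "zn" -> "nz" -> "rd" -> "rd"
  "fdy" -> "fdy" -> "fdy" -> "ydf" -> "chj" -> "chj"
  "xwsmqjolaxl" -> "xwsmqjlxl" -> "xwsmqjlxl" -> "lxljqmswx" -> "pbpnuqwab" -> "pbp"
  "wdejomvk" -> "wdjmvk" -> "wdjmvk" -> "kvmjdw" -> "ozqnha" -> "ozq"
  "iyhkzxagpydq" -> "yhkzxgpydq" -> "yhkzxgpydq" -> "qdypgxzkhy" -> "uhctkbdolc" -> "uhc"

"rd"; "chj"; "pbp"; "ozq"; "uhc"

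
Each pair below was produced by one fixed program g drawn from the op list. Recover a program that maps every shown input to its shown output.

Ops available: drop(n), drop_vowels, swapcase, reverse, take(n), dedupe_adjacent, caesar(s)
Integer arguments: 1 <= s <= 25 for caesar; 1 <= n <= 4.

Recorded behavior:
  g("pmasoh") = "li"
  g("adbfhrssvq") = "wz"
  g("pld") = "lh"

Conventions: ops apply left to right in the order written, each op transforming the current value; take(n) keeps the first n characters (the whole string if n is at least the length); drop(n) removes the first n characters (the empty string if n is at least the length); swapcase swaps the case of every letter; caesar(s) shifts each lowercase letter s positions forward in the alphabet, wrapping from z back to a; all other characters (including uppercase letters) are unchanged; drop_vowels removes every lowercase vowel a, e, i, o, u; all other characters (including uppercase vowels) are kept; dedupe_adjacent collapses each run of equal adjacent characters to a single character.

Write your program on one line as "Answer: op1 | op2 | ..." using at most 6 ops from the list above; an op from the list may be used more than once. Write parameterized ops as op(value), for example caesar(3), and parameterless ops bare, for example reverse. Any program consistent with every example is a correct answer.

dedupe_adjacent | take(3) | caesar(11) | caesar(11) | take(2)

Check, running the answer program on each example:
  "pmasoh" -> "pmasoh" -> "pma" -> "axl" -> "liw" -> "li"
  "adbfhrssvq" -> "adbfhrsvq" -> "adb" -> "lom" -> "wzx" -> "wz"
  "pld" -> "pld" -> "pld" -> "awo" -> "lhz" -> "lh"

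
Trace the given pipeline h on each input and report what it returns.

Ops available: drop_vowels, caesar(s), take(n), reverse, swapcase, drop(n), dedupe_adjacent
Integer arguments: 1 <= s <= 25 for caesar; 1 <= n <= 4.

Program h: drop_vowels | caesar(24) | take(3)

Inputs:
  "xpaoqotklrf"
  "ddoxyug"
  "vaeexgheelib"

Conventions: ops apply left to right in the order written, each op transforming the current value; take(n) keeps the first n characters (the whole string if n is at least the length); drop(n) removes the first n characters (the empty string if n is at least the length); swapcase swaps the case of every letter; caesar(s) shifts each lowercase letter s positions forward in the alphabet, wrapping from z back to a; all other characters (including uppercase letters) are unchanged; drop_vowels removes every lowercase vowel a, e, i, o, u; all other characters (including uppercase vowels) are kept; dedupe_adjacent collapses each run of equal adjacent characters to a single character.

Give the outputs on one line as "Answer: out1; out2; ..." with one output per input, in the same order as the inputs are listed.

Execution, op by op:
  "xpaoqotklrf" -> "xpqtklrf" -> "vnorijpd" -> "vno"
  "ddoxyug" -> "ddxyg" -> "bbvwe" -> "bbv"
  "vaeexgheelib" -> "vxghlb" -> "tvefjz" -> "tve"

"vno"; "bbv"; "tve"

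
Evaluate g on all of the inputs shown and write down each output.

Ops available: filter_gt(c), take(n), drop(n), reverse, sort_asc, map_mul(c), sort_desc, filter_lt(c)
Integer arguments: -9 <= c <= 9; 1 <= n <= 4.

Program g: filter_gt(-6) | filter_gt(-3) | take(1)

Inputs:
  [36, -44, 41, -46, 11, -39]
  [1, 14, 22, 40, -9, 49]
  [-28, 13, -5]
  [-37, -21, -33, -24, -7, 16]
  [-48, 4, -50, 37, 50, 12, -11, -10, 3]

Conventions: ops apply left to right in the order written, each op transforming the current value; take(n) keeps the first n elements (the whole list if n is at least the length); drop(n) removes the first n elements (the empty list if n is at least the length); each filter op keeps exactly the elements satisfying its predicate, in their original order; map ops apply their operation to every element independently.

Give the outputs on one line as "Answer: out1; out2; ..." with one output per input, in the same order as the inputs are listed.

[36]; [1]; [13]; [16]; [4]

Execution, op by op:
  [36, -44, 41, -46, 11, -39] -> [36, 41, 11] -> [36, 41, 11] -> [36]
  [1, 14, 22, 40, -9, 49] -> [1, 14, 22, 40, 49] -> [1, 14, 22, 40, 49] -> [1]
  [-28, 13, -5] -> [13, -5] -> [13] -> [13]
  [-37, -21, -33, -24, -7, 16] -> [16] -> [16] -> [16]
  [-48, 4, -50, 37, 50, 12, -11, -10, 3] -> [4, 37, 50, 12, 3] -> [4, 37, 50, 12, 3] -> [4]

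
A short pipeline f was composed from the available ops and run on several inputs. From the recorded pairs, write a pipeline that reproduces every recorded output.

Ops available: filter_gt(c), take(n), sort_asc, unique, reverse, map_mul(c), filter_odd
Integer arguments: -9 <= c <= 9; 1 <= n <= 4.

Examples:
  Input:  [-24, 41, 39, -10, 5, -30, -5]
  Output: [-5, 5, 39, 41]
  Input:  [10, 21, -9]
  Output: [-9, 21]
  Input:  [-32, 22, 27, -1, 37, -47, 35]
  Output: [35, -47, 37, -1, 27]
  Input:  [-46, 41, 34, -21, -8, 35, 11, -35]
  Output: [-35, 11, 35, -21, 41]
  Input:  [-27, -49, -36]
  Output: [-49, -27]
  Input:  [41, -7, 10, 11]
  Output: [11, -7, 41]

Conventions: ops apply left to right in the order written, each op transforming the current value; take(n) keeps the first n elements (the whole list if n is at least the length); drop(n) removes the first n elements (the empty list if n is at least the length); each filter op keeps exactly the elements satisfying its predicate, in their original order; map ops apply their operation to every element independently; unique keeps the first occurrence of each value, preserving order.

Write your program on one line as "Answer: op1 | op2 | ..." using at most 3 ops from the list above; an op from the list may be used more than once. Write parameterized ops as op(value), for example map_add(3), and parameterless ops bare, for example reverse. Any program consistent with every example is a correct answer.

reverse | filter_odd

Check, running the answer program on each example:
  [-24, 41, 39, -10, 5, -30, -5] -> [-5, -30, 5, -10, 39, 41, -24] -> [-5, 5, 39, 41]
  [10, 21, -9] -> [-9, 21, 10] -> [-9, 21]
  [-32, 22, 27, -1, 37, -47, 35] -> [35, -47, 37, -1, 27, 22, -32] -> [35, -47, 37, -1, 27]
  [-46, 41, 34, -21, -8, 35, 11, -35] -> [-35, 11, 35, -8, -21, 34, 41, -46] -> [-35, 11, 35, -21, 41]
  [-27, -49, -36] -> [-36, -49, -27] -> [-49, -27]
  [41, -7, 10, 11] -> [11, 10, -7, 41] -> [11, -7, 41]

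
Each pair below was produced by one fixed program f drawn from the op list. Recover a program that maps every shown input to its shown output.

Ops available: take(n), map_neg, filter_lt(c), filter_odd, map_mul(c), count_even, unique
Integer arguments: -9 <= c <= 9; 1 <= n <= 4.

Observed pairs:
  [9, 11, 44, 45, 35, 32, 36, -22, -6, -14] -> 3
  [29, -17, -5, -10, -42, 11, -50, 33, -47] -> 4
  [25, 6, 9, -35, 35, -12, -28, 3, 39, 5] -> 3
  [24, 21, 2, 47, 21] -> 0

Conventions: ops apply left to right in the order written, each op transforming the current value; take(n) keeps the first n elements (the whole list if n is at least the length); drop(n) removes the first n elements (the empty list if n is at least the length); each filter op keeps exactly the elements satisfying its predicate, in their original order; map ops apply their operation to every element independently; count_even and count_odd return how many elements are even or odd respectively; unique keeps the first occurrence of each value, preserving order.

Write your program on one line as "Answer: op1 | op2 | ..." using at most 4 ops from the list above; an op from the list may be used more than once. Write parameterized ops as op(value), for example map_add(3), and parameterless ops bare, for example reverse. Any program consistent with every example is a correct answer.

filter_lt(-3) | map_mul(-2) | take(4) | count_even

Check, running the answer program on each example:
  [9, 11, 44, 45, 35, 32, 36, -22, -6, -14] -> [-22, -6, -14] -> [44, 12, 28] -> [44, 12, 28] -> 3
  [29, -17, -5, -10, -42, 11, -50, 33, -47] -> [-17, -5, -10, -42, -50, -47] -> [34, 10, 20, 84, 100, 94] -> [34, 10, 20, 84] -> 4
  [25, 6, 9, -35, 35, -12, -28, 3, 39, 5] -> [-35, -12, -28] -> [70, 24, 56] -> [70, 24, 56] -> 3
  [24, 21, 2, 47, 21] -> [] -> [] -> [] -> 0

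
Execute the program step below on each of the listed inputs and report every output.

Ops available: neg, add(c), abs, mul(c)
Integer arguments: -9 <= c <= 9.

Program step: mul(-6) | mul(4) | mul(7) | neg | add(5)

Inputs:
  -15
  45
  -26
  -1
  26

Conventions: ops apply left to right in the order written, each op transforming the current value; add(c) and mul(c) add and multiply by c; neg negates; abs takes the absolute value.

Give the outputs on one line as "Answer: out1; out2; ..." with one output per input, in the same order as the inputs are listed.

Execution, op by op:
  -15 -> 90 -> 360 -> 2520 -> -2520 -> -2515
  45 -> -270 -> -1080 -> -7560 -> 7560 -> 7565
  -26 -> 156 -> 624 -> 4368 -> -4368 -> -4363
  -1 -> 6 -> 24 -> 168 -> -168 -> -163
  26 -> -156 -> -624 -> -4368 -> 4368 -> 4373

-2515; 7565; -4363; -163; 4373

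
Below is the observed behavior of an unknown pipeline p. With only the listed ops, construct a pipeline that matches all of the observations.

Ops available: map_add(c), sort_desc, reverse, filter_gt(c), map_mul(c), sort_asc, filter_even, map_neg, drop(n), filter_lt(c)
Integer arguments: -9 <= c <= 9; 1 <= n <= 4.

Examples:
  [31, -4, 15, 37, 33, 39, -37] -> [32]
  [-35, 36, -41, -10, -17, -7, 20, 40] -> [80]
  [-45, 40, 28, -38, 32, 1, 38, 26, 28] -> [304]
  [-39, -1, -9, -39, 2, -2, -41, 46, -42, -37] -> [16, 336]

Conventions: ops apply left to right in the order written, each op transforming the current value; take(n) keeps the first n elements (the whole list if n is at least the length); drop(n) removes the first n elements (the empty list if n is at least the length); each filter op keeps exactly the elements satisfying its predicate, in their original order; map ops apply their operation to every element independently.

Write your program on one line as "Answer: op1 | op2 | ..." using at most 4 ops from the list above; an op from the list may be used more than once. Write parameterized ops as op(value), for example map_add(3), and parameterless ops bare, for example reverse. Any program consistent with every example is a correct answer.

filter_even | filter_lt(-1) | map_mul(-8)

Check, running the answer program on each example:
  [31, -4, 15, 37, 33, 39, -37] -> [-4] -> [-4] -> [32]
  [-35, 36, -41, -10, -17, -7, 20, 40] -> [36, -10, 20, 40] -> [-10] -> [80]
  [-45, 40, 28, -38, 32, 1, 38, 26, 28] -> [40, 28, -38, 32, 38, 26, 28] -> [-38] -> [304]
  [-39, -1, -9, -39, 2, -2, -41, 46, -42, -37] -> [2, -2, 46, -42] -> [-2, -42] -> [16, 336]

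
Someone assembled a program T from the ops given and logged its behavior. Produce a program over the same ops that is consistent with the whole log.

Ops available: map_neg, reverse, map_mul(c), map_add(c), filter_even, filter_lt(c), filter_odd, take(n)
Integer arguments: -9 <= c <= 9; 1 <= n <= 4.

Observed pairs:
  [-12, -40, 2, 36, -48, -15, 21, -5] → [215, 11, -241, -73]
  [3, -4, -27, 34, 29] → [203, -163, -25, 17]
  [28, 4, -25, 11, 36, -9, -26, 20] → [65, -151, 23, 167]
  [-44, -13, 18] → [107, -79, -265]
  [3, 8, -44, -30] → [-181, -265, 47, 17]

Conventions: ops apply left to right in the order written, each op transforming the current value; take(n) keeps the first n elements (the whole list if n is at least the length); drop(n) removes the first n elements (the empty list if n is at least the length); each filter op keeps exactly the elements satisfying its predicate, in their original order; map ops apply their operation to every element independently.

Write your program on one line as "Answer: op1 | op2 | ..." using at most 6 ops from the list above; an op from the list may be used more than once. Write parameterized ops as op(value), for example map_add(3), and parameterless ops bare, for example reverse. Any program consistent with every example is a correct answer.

take(4) | map_neg | map_mul(-6) | map_add(-1) | reverse

Check, running the answer program on each example:
  [-12, -40, 2, 36, -48, -15, 21, -5] -> [-12, -40, 2, 36] -> [12, 40, -2, -36] -> [-72, -240, 12, 216] -> [-73, -241, 11, 215] -> [215, 11, -241, -73]
  [3, -4, -27, 34, 29] -> [3, -4, -27, 34] -> [-3, 4, 27, -34] -> [18, -24, -162, 204] -> [17, -25, -163, 203] -> [203, -163, -25, 17]
  [28, 4, -25, 11, 36, -9, -26, 20] -> [28, 4, -25, 11] -> [-28, -4, 25, -11] -> [168, 24, -150, 66] -> [167, 23, -151, 65] -> [65, -151, 23, 167]
  [-44, -13, 18] -> [-44, -13, 18] -> [44, 13, -18] -> [-264, -78, 108] -> [-265, -79, 107] -> [107, -79, -265]
  [3, 8, -44, -30] -> [3, 8, -44, -30] -> [-3, -8, 44, 30] -> [18, 48, -264, -180] -> [17, 47, -265, -181] -> [-181, -265, 47, 17]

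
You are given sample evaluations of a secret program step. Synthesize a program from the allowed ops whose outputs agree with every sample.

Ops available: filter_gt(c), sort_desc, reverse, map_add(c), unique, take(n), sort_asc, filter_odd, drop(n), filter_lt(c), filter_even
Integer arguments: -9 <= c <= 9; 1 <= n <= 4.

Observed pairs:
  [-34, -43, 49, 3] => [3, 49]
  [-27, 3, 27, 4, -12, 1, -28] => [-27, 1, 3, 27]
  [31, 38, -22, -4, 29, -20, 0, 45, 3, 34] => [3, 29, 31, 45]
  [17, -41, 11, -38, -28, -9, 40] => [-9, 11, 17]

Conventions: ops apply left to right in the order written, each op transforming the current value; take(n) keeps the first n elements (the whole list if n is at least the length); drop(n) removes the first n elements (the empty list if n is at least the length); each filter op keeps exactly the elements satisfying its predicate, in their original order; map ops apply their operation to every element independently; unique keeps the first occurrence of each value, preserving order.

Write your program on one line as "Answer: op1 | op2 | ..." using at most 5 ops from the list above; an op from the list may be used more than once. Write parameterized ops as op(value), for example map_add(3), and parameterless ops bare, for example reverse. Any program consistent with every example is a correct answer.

sort_desc | reverse | drop(1) | filter_odd

Check, running the answer program on each example:
  [-34, -43, 49, 3] -> [49, 3, -34, -43] -> [-43, -34, 3, 49] -> [-34, 3, 49] -> [3, 49]
  [-27, 3, 27, 4, -12, 1, -28] -> [27, 4, 3, 1, -12, -27, -28] -> [-28, -27, -12, 1, 3, 4, 27] -> [-27, -12, 1, 3, 4, 27] -> [-27, 1, 3, 27]
  [31, 38, -22, -4, 29, -20, 0, 45, 3, 34] -> [45, 38, 34, 31, 29, 3, 0, -4, -20, -22] -> [-22, -20, -4, 0, 3, 29, 31, 34, 38, 45] -> [-20, -4, 0, 3, 29, 31, 34, 38, 45] -> [3, 29, 31, 45]
  [17, -41, 11, -38, -28, -9, 40] -> [40, 17, 11, -9, -28, -38, -41] -> [-41, -38, -28, -9, 11, 17, 40] -> [-38, -28, -9, 11, 17, 40] -> [-9, 11, 17]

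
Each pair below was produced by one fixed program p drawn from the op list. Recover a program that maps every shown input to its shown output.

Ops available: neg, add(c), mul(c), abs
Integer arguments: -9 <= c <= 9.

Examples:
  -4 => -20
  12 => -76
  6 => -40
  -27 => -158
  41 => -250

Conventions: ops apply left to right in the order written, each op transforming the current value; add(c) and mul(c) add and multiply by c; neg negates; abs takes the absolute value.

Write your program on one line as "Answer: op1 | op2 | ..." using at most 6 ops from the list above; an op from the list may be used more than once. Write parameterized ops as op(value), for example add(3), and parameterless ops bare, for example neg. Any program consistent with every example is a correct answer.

mul(6) | neg | add(-4) | abs | neg

Check, running the answer program on each example:
  -4 -> -24 -> 24 -> 20 -> 20 -> -20
  12 -> 72 -> -72 -> -76 -> 76 -> -76
  6 -> 36 -> -36 -> -40 -> 40 -> -40
  -27 -> -162 -> 162 -> 158 -> 158 -> -158
  41 -> 246 -> -246 -> -250 -> 250 -> -250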